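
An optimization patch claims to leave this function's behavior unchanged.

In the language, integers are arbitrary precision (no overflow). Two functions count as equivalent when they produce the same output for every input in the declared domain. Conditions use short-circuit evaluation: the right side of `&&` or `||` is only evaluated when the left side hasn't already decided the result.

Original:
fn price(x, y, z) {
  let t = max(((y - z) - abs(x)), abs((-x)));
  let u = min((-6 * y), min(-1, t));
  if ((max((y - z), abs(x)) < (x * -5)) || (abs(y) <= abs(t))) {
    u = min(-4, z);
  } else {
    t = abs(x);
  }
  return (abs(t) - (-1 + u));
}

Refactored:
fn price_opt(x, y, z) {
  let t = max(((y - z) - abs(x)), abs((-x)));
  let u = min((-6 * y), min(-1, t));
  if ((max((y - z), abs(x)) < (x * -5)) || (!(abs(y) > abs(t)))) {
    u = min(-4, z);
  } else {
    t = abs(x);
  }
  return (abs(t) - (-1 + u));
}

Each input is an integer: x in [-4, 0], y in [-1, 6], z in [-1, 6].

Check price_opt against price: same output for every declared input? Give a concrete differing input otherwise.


Although comparison usage differs; also boolean connective usage differs, 320/320 inputs agree.
verdict: equivalent


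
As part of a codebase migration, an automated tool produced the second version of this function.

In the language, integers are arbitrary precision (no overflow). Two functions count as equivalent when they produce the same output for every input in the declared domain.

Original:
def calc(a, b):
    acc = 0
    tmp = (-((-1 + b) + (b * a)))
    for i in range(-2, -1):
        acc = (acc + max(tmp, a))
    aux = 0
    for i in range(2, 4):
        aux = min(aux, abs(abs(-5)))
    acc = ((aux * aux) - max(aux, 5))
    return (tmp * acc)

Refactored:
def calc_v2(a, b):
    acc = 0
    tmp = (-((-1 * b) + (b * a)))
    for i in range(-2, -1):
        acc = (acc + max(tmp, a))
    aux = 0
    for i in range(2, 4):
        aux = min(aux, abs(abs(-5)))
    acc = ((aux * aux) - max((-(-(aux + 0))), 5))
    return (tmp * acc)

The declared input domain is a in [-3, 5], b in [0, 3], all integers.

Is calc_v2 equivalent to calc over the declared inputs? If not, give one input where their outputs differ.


Consider the input a=-3, b=0.
calc: acc=0, then tmp=1, then (i=-2), then acc=1, then aux=0, then (i=2), then aux=0, then (i=3), then aux=0, then acc=-5, then returns -5
calc_v2: acc=0, then tmp=0, then (i=-2), then acc=0, then aux=0, then (i=2), then aux=0, then (i=3), then aux=0, then acc=-5, then returns 0
-5 vs 0 — the two versions disagree here.
verdict: not equivalent; witness: a=-3, b=0


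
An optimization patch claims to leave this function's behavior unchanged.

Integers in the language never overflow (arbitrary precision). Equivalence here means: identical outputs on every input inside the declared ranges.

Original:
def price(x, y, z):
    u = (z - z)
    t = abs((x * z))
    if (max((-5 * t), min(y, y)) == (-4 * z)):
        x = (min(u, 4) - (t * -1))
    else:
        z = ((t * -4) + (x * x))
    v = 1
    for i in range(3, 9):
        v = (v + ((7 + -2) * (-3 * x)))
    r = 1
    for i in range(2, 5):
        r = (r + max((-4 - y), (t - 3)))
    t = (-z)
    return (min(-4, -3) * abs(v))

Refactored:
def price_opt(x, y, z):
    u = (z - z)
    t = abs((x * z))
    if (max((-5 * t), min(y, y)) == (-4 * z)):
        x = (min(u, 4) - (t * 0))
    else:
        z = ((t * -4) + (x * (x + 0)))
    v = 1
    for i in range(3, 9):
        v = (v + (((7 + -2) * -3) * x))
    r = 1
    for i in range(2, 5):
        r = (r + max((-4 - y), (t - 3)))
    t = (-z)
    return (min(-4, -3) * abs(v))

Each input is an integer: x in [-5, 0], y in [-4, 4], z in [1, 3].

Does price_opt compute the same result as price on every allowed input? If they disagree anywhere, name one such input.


Run the pair on x=-5, y=-4, z=1.
price: u = 0; t = 5; (max((-5 * t), min(y, y)) == (-4 * z)) -> true; x = 5; v = 1; [i=3]; v = -74; [i=4]; v = -149; [i=5]; v = -224; [i=6]; v = -299; [i=7]; v = -374; [i=8]; v = -449; r = 1; [i=2]; r = 3; [i=3]; r = 5; [i=4]; r = 7; t = -1; return -1796
price_opt: u = 0; t = 5; (max((-5 * t), min(y, y)) == (-4 * z)) -> true; x = 0; v = 1; [i=3]; v = 1; [i=4]; v = 1; [i=5]; v = 1; [i=6]; v = 1; [i=7]; v = 1; [i=8]; v = 1; r = 1; [i=2]; r = 3; [i=3]; r = 5; [i=4]; r = 7; t = -1; return -4
-1796 and -4 differ, so these are not the same function on this domain.
verdict: not equivalent; witness: x=-5, y=-4, z=1


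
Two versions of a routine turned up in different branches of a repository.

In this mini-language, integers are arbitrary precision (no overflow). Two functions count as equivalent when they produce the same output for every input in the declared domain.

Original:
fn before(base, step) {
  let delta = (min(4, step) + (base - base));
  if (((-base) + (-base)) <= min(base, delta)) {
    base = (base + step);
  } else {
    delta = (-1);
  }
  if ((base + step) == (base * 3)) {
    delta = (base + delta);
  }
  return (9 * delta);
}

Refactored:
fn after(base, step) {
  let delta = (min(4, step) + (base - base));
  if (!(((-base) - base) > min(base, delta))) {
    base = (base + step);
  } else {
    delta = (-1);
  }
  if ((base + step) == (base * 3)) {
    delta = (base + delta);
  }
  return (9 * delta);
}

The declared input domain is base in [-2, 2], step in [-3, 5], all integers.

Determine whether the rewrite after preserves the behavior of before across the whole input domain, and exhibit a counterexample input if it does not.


Although arithmetic usage differs, plus boolean connective usage differs, plus comparison usage differs, 45/45 inputs agree.
verdict: equivalent


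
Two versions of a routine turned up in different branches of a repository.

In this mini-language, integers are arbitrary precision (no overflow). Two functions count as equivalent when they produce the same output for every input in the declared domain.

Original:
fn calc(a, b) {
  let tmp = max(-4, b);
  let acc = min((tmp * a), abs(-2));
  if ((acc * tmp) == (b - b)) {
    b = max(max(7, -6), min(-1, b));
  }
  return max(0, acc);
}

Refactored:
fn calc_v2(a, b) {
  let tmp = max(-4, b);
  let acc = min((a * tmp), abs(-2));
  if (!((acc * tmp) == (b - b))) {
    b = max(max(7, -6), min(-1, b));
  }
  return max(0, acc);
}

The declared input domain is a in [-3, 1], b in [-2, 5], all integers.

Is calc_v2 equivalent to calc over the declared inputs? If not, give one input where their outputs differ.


The suspicious-looking change has no observable effect anywhere in the declared ranges; all 40 inputs agree.
verdict: equivalent


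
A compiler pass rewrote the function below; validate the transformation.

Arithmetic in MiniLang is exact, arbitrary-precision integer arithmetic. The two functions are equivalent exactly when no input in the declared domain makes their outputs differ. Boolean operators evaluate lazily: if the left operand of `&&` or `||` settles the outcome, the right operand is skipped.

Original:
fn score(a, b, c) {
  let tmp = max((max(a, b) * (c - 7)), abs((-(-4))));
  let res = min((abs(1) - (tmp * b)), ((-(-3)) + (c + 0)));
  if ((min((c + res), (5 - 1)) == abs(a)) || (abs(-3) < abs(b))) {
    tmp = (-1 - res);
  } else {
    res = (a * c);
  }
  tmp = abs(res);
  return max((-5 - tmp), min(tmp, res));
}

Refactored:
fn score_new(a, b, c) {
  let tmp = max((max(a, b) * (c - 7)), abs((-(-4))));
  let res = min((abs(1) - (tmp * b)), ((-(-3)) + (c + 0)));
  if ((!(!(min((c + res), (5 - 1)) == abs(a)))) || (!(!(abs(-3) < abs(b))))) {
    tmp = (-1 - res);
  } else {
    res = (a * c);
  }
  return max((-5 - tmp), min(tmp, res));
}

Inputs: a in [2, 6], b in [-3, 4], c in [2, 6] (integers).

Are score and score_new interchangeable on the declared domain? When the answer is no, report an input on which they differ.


These are not equivalent — on a=2, b=-3, c=3 the outputs split (6 vs 4).
score: tmp = 4; res = 6; ((min((c + res), (5 - 1)) == abs(a)) || (abs(-3) < abs(b))) -> false; res = 6; tmp = 6; return 6
score_new: tmp = 4; res = 6; ((!(!(min((c + res), (5 - 1)) == abs(a)))) || (!(!(abs(-3) < abs(b))))) -> false; res = 6; return 4
verdict: not equivalent; witness: a=2, b=-3, c=3


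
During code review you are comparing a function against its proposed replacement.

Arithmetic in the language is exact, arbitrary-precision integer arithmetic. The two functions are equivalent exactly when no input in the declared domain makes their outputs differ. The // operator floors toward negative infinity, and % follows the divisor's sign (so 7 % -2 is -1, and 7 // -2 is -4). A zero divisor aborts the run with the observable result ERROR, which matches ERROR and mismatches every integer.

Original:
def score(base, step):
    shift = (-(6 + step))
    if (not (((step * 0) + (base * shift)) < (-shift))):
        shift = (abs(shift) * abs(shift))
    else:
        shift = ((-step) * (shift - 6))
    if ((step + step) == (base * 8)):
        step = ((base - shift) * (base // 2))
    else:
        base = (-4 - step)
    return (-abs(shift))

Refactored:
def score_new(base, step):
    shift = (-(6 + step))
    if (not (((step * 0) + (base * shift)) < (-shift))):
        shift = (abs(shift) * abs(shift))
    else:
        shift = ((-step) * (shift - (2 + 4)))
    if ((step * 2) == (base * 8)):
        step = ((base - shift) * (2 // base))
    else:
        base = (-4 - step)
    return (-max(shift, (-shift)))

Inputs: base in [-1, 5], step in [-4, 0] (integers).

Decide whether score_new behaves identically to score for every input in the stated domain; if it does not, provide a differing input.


base=0, step=0 yields 0 from score but ERROR from score_new.
verdict: not equivalent; witness: base=0, step=0


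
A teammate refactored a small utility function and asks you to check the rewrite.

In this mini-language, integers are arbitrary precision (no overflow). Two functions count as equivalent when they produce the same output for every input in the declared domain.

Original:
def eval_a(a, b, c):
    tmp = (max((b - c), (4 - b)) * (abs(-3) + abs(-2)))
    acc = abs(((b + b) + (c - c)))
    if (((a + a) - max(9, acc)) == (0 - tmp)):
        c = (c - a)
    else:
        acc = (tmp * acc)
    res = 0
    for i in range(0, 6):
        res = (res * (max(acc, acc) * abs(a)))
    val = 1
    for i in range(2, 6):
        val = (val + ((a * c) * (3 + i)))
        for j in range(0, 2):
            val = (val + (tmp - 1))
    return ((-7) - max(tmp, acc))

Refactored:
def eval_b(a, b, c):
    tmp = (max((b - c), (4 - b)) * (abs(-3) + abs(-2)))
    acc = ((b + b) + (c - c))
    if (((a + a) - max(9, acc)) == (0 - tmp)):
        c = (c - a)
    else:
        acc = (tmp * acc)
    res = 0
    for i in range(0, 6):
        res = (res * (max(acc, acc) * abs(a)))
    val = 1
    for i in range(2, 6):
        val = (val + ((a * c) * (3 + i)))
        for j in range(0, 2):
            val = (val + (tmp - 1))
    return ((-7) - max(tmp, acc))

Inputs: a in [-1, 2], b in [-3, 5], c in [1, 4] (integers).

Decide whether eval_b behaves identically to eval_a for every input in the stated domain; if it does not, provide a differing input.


Evaluate both at a=-1, b=-3, c=1.
eval_a: tmp := 35 | acc := 6 | (((a + a) - max(9, acc)) == (0 - tmp)): false | acc := 210 | res := 0 | iter i=0: | res := 0 | iter i=1: | res := 0 | iter i=2: | res := 0 | iter i=3: | res := 0 | iter i=4: | res := 0 | iter i=5: | res := 0 | val := 1 | iter i=2: | val := -4 | iter j=0: | val := 30 | iter j=1: | val := 64 | iter i=3: | val := 58 | iter j=0: | val := 92 | iter j=1: | val := 126 | iter i=4: | val := 119 | iter j=0: | val := 153 | iter j=1: | val := 187 | iter i=5: | val := 179 | iter j=0: | val := 213 | iter j=1: | val := 247 | result -217
eval_b: tmp := 35 | acc := -6 | (((a + a) - max(9, acc)) == (0 - tmp)): false | acc := -210 | res := 0 | iter i=0: | res := 0 | iter i=1: | res := 0 | iter i=2: | res := 0 | iter i=3: | res := 0 | iter i=4: | res := 0 | iter i=5: | res := 0 | val := 1 | iter i=2: | val := -4 | iter j=0: | val := 30 | iter j=1: | val := 64 | iter i=3: | val := 58 | iter j=0: | val := 92 | iter j=1: | val := 126 | iter i=4: | val := 119 | iter j=0: | val := 153 | iter j=1: | val := 187 | iter i=5: | val := 179 | iter j=0: | val := 213 | iter j=1: | val := 247 | result -42
-217 != -42, so the rewrite changes behavior.
verdict: not equivalent; witness: a=-1, b=-3, c=1


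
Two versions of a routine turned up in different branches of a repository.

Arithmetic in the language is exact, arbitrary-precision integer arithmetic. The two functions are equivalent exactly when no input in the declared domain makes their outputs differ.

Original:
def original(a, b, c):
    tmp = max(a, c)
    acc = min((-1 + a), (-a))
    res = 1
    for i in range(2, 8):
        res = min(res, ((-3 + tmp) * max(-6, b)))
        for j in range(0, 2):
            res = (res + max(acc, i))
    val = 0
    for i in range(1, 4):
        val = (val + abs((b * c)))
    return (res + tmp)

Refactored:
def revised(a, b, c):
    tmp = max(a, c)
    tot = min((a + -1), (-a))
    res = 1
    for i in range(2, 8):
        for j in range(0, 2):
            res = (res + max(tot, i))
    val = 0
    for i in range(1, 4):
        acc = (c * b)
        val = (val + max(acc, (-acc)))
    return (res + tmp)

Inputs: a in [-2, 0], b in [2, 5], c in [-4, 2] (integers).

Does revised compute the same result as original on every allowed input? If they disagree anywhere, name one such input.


These are not equivalent — on a=-2, b=2, c=-4 the outputs split (2 vs 53).
original: tmp := -2 | acc := -3 | res := 1 | iter i=2: | res := -10 | iter j=0: | res := -8 | iter j=1: | res := -6 | iter i=3: | res := -10 | iter j=0: | res := -7 | iter j=1: | res := -4 | iter i=4: | res := -10 | iter j=0: | res := -6 | iter j=1: | res := -2 | iter i=5: | res := -10 | iter j=0: | res := -5 | iter j=1: | res := 0 | iter i=6: | res := -10 | iter j=0: | res := -4 | iter j=1: | res := 2 | iter i=7: | res := -10 | iter j=0: | res := -3 | iter j=1: | res := 4 | val := 0 | iter i=1: | val := 8 | iter i=2: | val := 16 | iter i=3: | val := 24 | result 2
revised: tmp := -2 | tot := -3 | res := 1 | iter i=2: | iter j=0: | res := 3 | iter j=1: | res := 5 | iter i=3: | iter j=0: | res := 8 | iter j=1: | res := 11 | iter i=4: | iter j=0: | res := 15 | iter j=1: | res := 19 | iter i=5: | iter j=0: | res := 24 | iter j=1: | res := 29 | iter i=6: | iter j=0: | res := 35 | iter j=1: | res := 41 | iter i=7: | iter j=0: | res := 48 | iter j=1: | res := 55 | val := 0 | iter i=1: | acc := -8 | val := 8 | iter i=2: | acc := -8 | val := 16 | iter i=3: | acc := -8 | val := 24 | result 53
verdict: not equivalent; witness: a=-2, b=2, c=-4


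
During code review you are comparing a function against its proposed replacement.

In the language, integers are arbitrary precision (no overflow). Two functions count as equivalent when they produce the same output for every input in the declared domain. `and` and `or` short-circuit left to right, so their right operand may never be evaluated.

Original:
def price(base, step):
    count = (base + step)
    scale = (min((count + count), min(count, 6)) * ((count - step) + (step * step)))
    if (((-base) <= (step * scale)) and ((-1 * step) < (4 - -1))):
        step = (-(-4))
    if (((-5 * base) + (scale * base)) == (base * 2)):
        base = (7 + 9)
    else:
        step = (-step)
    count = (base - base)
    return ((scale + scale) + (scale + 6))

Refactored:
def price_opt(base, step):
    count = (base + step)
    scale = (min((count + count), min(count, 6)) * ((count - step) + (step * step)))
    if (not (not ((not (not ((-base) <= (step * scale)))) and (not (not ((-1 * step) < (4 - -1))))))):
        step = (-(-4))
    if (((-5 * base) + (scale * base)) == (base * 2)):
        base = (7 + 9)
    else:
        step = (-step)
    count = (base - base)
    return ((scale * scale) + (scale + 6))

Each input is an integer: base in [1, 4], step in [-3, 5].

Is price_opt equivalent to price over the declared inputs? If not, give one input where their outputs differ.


There is a counterexample at base=1, step=-3: -114 on one side, 1566 on the other.
price: count becomes -2; next scale becomes -40; next (((-base) <= (step * scale)) and ((-1 * step) < (4 - -1))) evaluates to true; next step becomes 4; next (((-5 * base) + (scale * base)) == (base * 2)) evaluates to false; next step becomes -4; next count becomes 0; next final value -114
price_opt: count becomes -2; next scale becomes -40; next (not (not ((not (not ((-base) <= (step * scale)))) and (not (not ((-1 * step) < (4 - -1))))))) evaluates to true; next step becomes 4; next (((-5 * base) + (scale * base)) == (base * 2)) evaluates to false; next step becomes -4; next count becomes 0; next final value 1566
verdict: not equivalent; witness: base=1, step=-3


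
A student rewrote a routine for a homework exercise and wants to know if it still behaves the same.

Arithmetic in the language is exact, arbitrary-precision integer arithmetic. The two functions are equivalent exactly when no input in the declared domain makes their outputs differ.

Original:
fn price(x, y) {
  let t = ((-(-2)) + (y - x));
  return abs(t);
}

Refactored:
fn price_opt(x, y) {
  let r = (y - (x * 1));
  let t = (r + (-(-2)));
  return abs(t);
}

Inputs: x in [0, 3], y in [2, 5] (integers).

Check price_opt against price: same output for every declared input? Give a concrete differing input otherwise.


Differences: statement counts differ, plus local variable names differ, plus arithmetic usage differs, plus constant usage differs — yet all 16 inputs agree.
verdict: equivalent


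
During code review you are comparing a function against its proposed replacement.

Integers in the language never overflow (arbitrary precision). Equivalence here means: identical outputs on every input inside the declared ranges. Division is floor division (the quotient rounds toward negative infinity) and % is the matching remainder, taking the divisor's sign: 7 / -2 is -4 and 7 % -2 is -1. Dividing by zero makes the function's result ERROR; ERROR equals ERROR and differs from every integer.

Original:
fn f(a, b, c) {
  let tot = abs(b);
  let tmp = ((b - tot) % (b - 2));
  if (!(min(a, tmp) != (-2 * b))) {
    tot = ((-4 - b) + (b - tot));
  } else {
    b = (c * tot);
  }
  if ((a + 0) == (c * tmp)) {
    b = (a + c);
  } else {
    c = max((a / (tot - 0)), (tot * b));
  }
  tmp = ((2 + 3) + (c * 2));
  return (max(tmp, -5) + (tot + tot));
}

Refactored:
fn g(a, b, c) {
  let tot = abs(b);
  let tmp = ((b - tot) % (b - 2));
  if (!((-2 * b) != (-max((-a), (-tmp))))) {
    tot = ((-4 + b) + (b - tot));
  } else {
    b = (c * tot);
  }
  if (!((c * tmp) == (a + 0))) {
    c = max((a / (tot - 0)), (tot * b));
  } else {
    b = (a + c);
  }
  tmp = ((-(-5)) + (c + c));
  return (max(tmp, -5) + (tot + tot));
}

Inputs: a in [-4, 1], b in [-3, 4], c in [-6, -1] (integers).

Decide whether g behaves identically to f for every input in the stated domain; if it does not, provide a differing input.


Take a=-2, b=1, c=-6.
f: tot = 1; tmp = 0; (!(min(a, tmp) != (-2 * b))) -> true; tot = -5; ((a + 0) == (c * tmp)) -> false; c = 0; tmp = 5; return -5
g: tot = 1; tmp = 0; (!((-2 * b) != (-max((-a), (-tmp))))) -> true; tot = -3; (!((c * tmp) == (a + 0))) -> true; c = 0; tmp = 5; return -1
-5 vs -1 — the two versions disagree here.
verdict: not equivalent; witness: a=-2, b=1, c=-6


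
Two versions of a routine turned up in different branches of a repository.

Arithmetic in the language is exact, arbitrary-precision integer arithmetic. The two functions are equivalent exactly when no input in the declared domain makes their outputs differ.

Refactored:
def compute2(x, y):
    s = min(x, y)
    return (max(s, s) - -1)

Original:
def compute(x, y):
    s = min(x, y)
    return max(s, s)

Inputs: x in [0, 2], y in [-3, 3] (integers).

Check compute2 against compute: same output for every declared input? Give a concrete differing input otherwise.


Evaluate both at x=0, y=-3.
compute: s = -3; return -3
compute2: s = -3; return -2
-3 != -2, so the rewrite changes behavior.
verdict: not equivalent; witness: x=0, y=-3


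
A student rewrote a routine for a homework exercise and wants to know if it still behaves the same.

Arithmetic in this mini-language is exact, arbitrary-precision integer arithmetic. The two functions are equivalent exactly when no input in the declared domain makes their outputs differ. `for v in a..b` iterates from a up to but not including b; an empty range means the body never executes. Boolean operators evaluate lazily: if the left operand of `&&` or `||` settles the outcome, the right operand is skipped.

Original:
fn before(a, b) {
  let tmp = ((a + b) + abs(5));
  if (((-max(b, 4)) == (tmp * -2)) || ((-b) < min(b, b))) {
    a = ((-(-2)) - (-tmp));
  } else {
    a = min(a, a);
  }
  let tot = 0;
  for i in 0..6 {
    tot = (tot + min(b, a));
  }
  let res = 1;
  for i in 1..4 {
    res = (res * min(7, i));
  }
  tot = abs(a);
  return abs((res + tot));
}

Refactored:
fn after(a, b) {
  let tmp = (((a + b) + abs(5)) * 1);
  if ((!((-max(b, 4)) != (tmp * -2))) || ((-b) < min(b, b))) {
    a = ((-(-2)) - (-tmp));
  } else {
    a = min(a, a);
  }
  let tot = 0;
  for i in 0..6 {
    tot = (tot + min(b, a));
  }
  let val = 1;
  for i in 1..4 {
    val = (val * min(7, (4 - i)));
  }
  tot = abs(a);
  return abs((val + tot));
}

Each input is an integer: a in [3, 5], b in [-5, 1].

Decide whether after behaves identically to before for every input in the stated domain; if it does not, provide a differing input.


Comparing the listings, the differences include: boolean connective usage differs, and local variable names differ, and constant usage differs, and arithmetic usage differs, and comparison usage differs.
Spot check at a=5, b=0 — before: tmp=10, then (((-max(b, 4)) == (tmp * -2)) || ((-b) < min(b, b))) is false, then a=5, then tot=0, then (i=0), then tot=0, then (i=1), then tot=0, then (i=2), then tot=0, then (i=3), then tot=0, then (i=4), then tot=0, then (i=5), then tot=0, then res=1, then (i=1), then res=1, then (i=2), then res=2, then (i=3), then res=6, then tot=5, then returns 11. after: tmp=10, then ((!((-max(b, 4)) != (tmp * -2))) || ((-b) < min(b, b))) is false, then a=5, then tot=0, then (i=0), then tot=0, then (i=1), then tot=0, then (i=2), then tot=0, then (i=3), then tot=0, then (i=4), then tot=0, then (i=5), then tot=0, then val=1, then (i=1), then val=3, then (i=2), then val=6, then (i=3), then val=6, then tot=5, then returns 11. Both give 11.
An exhaustive pass over the 21 declared inputs shows identical outputs.
verdict: equivalent


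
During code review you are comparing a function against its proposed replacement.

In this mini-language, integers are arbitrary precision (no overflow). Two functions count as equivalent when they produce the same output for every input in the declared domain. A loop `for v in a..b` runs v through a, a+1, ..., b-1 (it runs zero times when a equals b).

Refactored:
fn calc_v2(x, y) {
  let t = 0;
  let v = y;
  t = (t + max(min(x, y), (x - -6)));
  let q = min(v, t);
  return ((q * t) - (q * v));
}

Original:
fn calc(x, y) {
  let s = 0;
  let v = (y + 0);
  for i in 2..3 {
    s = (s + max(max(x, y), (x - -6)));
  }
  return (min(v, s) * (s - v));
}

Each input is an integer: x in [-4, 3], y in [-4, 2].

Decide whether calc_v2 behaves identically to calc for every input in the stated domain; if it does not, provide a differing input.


The edit looks behavioral (`max(x, y)` became `min(x, y)`), but over these ranges it never changes the outcome.
As a probe, take x=0, y=0: calc runs s = 0; v = 0; [i=2]; s = 6; return 0; calc_v2 runs t = 0; v = 0; t = 6; q = 0; return 0; both end at 0.
Every one of the 56 inputs gives matching results.
verdict: equivalent


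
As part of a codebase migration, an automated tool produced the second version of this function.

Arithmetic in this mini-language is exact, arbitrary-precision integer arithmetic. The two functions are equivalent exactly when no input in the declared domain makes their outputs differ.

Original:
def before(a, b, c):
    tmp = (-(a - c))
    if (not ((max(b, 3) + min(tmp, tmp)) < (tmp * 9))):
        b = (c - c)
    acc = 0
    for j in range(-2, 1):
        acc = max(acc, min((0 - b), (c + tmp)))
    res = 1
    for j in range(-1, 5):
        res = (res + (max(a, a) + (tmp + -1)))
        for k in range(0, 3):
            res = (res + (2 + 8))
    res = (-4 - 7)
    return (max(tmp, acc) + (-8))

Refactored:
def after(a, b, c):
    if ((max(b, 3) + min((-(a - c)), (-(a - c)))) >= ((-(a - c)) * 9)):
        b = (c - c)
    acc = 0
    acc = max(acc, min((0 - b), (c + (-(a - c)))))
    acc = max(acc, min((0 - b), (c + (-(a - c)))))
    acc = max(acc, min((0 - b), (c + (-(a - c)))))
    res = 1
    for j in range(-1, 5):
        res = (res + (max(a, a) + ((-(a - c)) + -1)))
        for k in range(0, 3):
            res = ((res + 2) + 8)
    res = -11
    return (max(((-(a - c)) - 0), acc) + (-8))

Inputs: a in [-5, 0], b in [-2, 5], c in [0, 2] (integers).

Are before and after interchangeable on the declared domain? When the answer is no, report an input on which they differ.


Equivalent — the differences include min/max/abs usage differs, local variable names differ, loop structure differs, comparison usage differs, boolean connective usage differs, arithmetic usage differs, constant usage differs, yet no declared input distinguishes the two.
As a probe, take a=-1, b=4, c=0: before runs tmp := 1 | (not ((max(b, 3) + min(tmp, tmp)) < (tmp * 9))): false | acc := 0 | iter j=-2: | acc := 0 | iter j=-1: | acc := 0 | iter j=0: | acc := 0 | res := 1 | iter j=-1: | res := 0 | iter k=0: | res := 10 | iter k=1: | res := 20 | iter k=2: | res := 30 | iter j=0: | res := 29 | iter k=0: | res := 39 | iter k=1: | res := 49 | iter k=2: | res := 59 | iter j=1: | res := 58 | iter k=0: | res := 68 | iter k=1: | res := 78 | iter k=2: | res := 88 | iter j=2: | res := 87 | iter k=0: | res := 97 | iter k=1: | res := 107 | iter k=2: | res := 117 | iter j=3: | res := 116 | iter k=0: | res := 126 | iter k=1: | res := 136 | iter k=2: | res := 146 | iter j=4: | res := 145 | iter k=0: | res := 155 | iter k=1: | res := 165 | iter k=2: | res := 175 | res := -11 | result -7; after runs ((max(b, 3) + min((-(a - c)), (-(a - c)))) >= ((-(a - c)) * 9)): false | acc := 0 | acc := 0 | acc := 0 | acc := 0 | res := 1 | iter j=-1: | res := 0 | iter k=0: | res := 10 | iter k=1: | res := 20 | iter k=2: | res := 30 | iter j=0: | res := 29 | iter k=0: | res := 39 | iter k=1: | res := 49 | iter k=2: | res := 59 | iter j=1: | res := 58 | iter k=0: | res := 68 | iter k=1: | res := 78 | iter k=2: | res := 88 | iter j=2: | res := 87 | iter k=0: | res := 97 | iter k=1: | res := 107 | iter k=2: | res := 117 | iter j=3: | res := 116 | iter k=0: | res := 126 | iter k=1: | res := 136 | iter k=2: | res := 146 | iter j=4: | res := 145 | iter k=0: | res := 155 | iter k=1: | res := 165 | iter k=2: | res := 175 | res := -11 | result -7; both end at -7.
Checked all 144 inputs in the declared domain: the outputs agree on every one.
verdict: equivalent


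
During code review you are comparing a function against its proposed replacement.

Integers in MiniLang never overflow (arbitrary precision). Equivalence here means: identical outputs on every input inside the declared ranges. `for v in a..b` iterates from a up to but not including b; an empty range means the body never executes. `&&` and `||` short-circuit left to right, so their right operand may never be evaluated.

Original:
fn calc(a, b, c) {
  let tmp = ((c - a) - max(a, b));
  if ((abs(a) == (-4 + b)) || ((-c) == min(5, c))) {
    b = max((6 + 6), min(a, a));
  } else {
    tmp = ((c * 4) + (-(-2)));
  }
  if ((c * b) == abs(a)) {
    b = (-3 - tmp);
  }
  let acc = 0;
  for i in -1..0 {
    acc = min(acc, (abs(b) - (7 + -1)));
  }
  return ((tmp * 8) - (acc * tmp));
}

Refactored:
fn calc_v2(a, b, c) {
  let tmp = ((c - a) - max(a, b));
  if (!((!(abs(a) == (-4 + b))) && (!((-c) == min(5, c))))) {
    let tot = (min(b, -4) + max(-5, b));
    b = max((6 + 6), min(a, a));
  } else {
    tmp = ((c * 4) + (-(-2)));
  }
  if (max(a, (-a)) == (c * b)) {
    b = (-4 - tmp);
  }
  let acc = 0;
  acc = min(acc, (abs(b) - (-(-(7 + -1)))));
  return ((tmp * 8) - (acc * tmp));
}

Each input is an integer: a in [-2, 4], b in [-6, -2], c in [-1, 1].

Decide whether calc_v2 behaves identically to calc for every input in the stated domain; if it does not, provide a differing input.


Consider the input a=-2, b=-2, c=-1.
calc: tmp := 3 | ((abs(a) == (-4 + b)) || ((-c) == min(5, c))): false | tmp := -2 | ((c * b) == abs(a)): true | b := -1 | acc := 0 | iter i=-1: | acc := -5 | result -26
calc_v2: tmp := 3 | (!((!(abs(a) == (-4 + b))) && (!((-c) == min(5, c))))): false | tmp := -2 | (max(a, (-a)) == (c * b)): true | b := -2 | acc := 0 | acc := -4 | result -24
-26 vs -24 — the two versions disagree here.
verdict: not equivalent; witness: a=-2, b=-2, c=-1


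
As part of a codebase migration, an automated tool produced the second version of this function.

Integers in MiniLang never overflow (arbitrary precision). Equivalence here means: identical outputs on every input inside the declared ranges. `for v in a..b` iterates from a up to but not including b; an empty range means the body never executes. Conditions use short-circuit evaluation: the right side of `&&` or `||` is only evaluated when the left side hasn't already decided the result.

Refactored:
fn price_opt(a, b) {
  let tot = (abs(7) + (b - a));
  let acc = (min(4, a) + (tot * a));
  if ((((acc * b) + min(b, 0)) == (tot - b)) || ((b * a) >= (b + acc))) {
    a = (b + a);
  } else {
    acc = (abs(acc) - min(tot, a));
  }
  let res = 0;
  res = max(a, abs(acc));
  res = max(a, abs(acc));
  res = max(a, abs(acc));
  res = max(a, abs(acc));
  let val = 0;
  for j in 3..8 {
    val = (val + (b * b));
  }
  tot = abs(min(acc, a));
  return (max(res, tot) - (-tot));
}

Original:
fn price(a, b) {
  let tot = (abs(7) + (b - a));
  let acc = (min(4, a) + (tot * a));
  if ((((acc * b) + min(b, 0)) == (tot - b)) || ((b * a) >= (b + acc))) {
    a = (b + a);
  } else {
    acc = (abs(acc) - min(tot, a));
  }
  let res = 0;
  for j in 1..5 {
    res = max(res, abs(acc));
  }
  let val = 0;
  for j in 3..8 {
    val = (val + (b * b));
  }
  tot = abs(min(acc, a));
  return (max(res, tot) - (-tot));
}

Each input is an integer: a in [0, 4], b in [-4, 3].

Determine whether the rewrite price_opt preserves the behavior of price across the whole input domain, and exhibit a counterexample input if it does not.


At a=4, b=-4: price gives 2, price_opt gives 5.
verdict: not equivalent; witness: a=4, b=-4


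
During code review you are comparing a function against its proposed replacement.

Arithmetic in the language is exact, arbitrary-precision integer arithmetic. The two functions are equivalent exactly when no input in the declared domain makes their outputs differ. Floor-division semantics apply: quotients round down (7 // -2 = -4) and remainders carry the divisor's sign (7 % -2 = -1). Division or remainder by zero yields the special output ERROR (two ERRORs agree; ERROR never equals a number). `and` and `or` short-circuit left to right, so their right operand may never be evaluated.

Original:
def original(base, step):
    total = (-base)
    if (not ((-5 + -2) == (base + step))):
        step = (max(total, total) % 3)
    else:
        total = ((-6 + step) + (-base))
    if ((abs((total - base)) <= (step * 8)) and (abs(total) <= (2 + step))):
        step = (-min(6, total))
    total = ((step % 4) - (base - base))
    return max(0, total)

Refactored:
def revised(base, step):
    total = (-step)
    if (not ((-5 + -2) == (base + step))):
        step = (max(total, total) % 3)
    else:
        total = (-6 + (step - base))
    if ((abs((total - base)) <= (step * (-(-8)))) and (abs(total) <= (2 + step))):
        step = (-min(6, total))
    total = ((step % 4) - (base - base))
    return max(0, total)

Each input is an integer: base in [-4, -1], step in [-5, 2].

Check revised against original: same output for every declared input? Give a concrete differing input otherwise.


There is a counterexample at base=-4, step=-5: 1 on one side, 2 on the other.
original: total=4, then (not ((-5 + -2) == (base + step))) is true, then step=1, then ((abs((total - base)) <= (step * 8)) and (abs(total) <= (2 + step))) is false, then total=1, then returns 1
revised: total=5, then (not ((-5 + -2) == (base + step))) is true, then step=2, then ((abs((total - base)) <= (step * (-(-8)))) and (abs(total) <= (2 + step))) is false, then total=2, then returns 2
verdict: not equivalent; witness: base=-4, step=-5


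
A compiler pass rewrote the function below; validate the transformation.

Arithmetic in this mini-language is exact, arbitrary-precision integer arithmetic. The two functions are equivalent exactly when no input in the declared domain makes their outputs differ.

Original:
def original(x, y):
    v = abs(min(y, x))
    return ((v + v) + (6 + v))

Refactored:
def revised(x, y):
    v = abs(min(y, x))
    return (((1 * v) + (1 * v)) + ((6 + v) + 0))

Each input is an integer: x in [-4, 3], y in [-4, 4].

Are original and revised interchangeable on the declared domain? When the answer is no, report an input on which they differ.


Reading the diff, among the changes: constant usage differs; also arithmetic usage differs.
One worked example (x=-4, y=1) — original: v becomes 4; next final value 18; revised: v becomes 4; next final value 18; agreement on 18.
Sweeping the whole domain (72 inputs) finds no disagreement.
verdict: equivalent


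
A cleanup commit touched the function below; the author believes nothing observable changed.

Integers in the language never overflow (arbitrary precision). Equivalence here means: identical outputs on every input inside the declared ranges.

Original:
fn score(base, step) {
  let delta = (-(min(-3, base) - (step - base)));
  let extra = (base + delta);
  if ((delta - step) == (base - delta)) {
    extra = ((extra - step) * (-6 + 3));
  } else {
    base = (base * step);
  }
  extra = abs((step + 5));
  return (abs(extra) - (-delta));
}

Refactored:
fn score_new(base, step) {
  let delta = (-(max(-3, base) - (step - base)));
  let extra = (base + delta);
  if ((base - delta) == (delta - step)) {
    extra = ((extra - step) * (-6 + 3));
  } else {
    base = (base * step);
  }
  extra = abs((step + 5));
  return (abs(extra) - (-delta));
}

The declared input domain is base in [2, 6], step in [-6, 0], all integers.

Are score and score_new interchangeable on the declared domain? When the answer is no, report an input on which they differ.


These are not equivalent — on base=2, step=-6 the outputs split (-4 vs -9).
score: delta := -5 | extra := -3 | ((delta - step) == (base - delta)): false | base := -12 | extra := 1 | result -4
score_new: delta := -10 | extra := -8 | ((base - delta) == (delta - step)): false | base := -12 | extra := 1 | result -9
verdict: not equivalent; witness: base=2, step=-6


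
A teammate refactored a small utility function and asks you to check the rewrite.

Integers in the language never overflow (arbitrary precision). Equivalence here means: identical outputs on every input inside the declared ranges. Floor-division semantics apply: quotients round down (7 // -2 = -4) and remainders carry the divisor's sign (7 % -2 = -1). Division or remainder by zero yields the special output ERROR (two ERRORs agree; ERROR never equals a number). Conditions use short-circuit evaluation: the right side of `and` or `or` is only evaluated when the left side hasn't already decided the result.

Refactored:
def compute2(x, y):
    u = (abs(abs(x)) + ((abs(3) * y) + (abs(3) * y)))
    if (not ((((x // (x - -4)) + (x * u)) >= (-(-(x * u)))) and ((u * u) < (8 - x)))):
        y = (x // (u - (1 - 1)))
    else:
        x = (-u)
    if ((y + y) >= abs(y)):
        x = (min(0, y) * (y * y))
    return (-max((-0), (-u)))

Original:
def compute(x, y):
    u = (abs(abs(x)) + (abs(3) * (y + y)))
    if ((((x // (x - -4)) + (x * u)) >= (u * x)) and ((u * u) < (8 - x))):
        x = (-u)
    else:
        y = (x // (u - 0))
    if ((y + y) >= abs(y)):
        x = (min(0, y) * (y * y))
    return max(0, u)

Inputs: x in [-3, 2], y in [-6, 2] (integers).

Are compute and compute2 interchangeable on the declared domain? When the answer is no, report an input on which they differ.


Run the pair on x=-3, y=-6.
compute: u becomes -33; next ((((x // (x - -4)) + (x * u)) >= (u * x)) and ((u * u) < (8 - x))) evaluates to false; next y becomes 0; next ((y + y) >= abs(y)) evaluates to true; next x becomes 0; next final value 0
compute2: u becomes -33; next (not ((((x // (x - -4)) + (x * u)) >= (-(-(x * u)))) and ((u * u) < (8 - x)))) evaluates to true; next y becomes 0; next ((y + y) >= abs(y)) evaluates to true; next x becomes 0; next final value -33
0 vs -33 — the two versions disagree here.
verdict: not equivalent; witness: x=-3, y=-6


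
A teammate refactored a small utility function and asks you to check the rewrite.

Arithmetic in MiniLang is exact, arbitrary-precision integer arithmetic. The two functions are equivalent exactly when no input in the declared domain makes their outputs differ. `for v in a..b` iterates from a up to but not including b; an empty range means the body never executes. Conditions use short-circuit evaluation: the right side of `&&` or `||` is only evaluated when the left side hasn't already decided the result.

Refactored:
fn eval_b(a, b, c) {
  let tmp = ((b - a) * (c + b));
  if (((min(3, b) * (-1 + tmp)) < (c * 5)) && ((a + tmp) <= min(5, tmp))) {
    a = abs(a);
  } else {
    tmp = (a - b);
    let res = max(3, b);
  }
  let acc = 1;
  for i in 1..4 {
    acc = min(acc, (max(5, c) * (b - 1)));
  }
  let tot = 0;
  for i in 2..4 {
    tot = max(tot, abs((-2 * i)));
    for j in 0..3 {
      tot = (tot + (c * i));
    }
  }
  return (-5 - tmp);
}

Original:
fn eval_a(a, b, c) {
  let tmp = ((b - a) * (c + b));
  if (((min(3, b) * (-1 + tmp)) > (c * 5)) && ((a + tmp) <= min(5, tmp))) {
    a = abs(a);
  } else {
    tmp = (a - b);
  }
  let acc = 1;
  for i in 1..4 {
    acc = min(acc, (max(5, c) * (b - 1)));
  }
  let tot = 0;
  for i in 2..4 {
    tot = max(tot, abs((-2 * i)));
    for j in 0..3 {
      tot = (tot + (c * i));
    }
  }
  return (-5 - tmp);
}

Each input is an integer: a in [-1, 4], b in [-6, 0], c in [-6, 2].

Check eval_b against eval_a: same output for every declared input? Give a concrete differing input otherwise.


On input a=-1, b=-4, c=2, eval_a returns -8 while eval_b returns -11.
verdict: not equivalent; witness: a=-1, b=-4, c=2


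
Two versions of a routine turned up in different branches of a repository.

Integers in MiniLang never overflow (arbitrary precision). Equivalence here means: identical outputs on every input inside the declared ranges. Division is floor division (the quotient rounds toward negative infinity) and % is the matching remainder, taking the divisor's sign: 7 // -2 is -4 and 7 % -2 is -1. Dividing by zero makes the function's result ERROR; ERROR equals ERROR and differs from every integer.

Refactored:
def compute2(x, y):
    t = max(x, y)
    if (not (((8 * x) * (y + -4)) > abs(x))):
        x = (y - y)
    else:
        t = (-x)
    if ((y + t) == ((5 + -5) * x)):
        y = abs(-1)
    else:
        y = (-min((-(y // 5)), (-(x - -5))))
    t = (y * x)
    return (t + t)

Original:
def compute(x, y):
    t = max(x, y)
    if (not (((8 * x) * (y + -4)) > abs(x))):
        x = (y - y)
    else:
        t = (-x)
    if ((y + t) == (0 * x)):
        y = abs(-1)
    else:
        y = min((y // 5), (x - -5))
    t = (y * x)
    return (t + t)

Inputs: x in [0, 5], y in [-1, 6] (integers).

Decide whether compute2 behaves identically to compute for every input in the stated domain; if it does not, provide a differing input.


Consider the input x=1, y=5.
compute: t=5, then (not (((8 * x) * (y + -4)) > abs(x))) is false, then t=-1, then ((y + t) == (0 * x)) is false, then y=1, then t=1, then returns 2
compute2: t=5, then (not (((8 * x) * (y + -4)) > abs(x))) is false, then t=-1, then ((y + t) == ((5 + -5) * x)) is false, then y=6, then t=6, then returns 12
2 and 12 differ, so these are not the same function on this domain.
verdict: not equivalent; witness: x=1, y=5
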